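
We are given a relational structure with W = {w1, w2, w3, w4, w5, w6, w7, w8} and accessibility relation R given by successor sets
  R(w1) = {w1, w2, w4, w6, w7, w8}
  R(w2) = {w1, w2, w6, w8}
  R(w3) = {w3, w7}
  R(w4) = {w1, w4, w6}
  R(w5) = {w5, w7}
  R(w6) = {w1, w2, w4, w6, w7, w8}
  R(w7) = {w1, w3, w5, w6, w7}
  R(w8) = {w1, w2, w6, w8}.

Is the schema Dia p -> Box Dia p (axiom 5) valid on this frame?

The schema 5 characterises exactly the Euclidean frames.
Euclidean: no — w1 R w2 and w1 R w4, but not w2 R w4.

No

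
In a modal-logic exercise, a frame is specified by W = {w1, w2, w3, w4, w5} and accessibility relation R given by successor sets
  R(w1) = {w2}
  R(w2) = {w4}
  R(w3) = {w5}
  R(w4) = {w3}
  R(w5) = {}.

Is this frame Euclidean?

Euclidean: no — w1 R w2 and w1 R w2, but not w2 R w2.

No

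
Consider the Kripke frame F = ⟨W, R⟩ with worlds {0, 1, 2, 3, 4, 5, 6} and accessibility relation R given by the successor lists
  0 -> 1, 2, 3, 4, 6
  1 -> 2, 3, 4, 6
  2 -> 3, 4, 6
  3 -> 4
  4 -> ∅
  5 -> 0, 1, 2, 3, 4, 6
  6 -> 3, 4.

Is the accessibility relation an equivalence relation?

Reflexive: no — 0 is not related to itself.
Symmetric: no — 0 R 1 but not 1 R 0.
Transitive: yes — every two-step R-path is closed by a direct edge.
So R is not an equivalence relation.

No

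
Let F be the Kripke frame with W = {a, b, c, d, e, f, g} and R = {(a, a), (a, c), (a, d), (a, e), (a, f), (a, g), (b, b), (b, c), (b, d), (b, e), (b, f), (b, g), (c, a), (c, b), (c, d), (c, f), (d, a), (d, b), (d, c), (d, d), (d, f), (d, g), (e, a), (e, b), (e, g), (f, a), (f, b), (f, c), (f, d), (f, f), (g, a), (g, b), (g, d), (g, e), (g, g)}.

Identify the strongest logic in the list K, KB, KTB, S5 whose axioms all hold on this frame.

Symmetric (axiom B): yes — every pair in R has its reverse in R.
Reflexive (axiom T): no — c is not related to itself.
Euclidean (axiom 5): no — a R c and a R e, but not c R e.
So F validates K, KB; KTB would additionally require R to be reflexive. The strongest is KB.

KB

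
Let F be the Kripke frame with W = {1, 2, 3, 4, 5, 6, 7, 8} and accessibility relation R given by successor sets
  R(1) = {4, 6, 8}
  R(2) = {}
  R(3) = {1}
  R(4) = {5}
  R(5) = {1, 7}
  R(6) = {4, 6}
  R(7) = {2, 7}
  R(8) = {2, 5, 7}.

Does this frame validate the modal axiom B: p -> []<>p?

Axiom B corresponds to the accessibility relation being symmetric.
Symmetric: no — 1 R 4 but not 4 R 1.

No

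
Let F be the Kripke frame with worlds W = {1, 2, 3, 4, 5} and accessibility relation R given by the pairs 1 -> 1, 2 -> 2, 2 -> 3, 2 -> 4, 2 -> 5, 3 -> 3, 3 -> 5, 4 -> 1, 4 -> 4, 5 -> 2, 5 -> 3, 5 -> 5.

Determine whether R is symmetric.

No

Symmetric: no — 2 R 3 but not 3 R 2.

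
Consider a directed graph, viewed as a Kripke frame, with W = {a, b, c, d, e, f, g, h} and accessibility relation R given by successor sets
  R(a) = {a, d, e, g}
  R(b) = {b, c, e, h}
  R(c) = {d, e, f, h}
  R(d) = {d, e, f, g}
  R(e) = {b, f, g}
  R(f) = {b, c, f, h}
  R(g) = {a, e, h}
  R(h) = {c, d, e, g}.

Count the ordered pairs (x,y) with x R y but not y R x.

14

Enumerating: (a,d), (a,e), (b,c), (b,h), (c,d), (c,e), (d,e), (d,f), (d,g), (e,f), (f,b), (f,h), (h,d), (h,e).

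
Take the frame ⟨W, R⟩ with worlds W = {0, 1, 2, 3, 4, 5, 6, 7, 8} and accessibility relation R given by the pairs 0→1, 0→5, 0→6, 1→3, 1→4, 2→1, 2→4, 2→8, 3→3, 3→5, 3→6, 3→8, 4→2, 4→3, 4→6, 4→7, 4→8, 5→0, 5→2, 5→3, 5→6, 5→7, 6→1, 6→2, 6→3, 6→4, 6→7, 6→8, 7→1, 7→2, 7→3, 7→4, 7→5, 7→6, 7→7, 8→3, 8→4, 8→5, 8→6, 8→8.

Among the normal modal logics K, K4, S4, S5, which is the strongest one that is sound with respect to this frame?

K

Transitive (axiom 4): no — 0 R 1 and 1 R 3, but not 0 R 3.
Reflexive (axiom T): no — 0 is not related to itself.
Euclidean (axiom 5): no — 0 R 1 and 0 R 5, but not 1 R 5.
So F validates K; K4 would additionally require R to be transitive. The strongest is K.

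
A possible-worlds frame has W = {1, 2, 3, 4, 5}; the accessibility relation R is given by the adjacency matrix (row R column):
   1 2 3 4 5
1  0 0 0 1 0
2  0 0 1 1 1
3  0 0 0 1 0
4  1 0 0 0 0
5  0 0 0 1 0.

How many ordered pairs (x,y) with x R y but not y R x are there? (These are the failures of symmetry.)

Enumerating: (2,3), (2,4), (2,5), (3,4), (5,4).

5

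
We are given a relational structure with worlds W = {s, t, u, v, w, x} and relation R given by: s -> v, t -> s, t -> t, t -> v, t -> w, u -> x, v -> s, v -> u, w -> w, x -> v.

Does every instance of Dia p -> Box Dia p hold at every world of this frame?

No

Axiom 5 corresponds to the accessibility relation being Euclidean.
Euclidean: no — t R s and t R w, but not s R w.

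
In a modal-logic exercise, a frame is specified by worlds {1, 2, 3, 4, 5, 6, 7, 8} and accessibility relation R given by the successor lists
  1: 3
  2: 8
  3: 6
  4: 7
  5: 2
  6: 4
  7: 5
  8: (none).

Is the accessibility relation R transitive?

No

Transitive: no — 1 R 3 and 3 R 6, but not 1 R 6.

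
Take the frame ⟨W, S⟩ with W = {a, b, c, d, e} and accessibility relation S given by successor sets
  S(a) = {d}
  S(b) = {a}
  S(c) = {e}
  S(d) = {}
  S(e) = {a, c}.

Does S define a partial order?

Reflexive: no — a is not related to itself.
Transitive: no — b S a and a S d, but not b S d.
Antisymmetric: no — c S e and e S c with c ≠ e.
So S is not a partial order.

No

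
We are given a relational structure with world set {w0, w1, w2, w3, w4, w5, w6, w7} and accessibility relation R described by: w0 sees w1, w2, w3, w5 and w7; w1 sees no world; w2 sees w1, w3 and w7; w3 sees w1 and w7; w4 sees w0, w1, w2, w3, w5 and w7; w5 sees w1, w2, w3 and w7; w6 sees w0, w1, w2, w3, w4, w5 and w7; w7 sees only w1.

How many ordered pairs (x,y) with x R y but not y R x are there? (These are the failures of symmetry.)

Enumerating: (w0,w1), (w0,w2), (w0,w3), (w0,w5), (w0,w7), (w2,w1), (w2,w3), (w2,w7), (w3,w1), (w3,w7), (w4,w0), (w4,w1), … and 16 more.
Total: 28.

28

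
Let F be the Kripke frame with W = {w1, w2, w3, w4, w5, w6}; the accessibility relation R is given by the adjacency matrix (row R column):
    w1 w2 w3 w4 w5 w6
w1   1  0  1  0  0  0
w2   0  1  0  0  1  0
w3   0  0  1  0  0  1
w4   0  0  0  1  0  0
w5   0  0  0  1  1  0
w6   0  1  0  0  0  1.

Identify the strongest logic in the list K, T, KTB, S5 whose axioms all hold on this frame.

Reflexive (axiom T): yes — every world is R-related to itself.
Symmetric (axiom B): no — w1 R w3 but not w3 R w1.
Euclidean (axiom 5): no — w1 R w3 and w1 R w1, but not w3 R w1.
So F validates K, T; KTB would additionally require R to be symmetric. The strongest is T.

T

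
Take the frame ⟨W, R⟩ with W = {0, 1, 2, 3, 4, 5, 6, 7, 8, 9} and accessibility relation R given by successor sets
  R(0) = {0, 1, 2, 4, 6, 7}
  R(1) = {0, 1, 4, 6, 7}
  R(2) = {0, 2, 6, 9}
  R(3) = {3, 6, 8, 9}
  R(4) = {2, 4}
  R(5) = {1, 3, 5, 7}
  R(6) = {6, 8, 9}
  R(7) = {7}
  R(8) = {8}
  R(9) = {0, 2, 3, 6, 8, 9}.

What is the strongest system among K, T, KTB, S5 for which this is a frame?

T

Reflexive (axiom T): yes — every world is R-related to itself.
Symmetric (axiom B): no — 0 R 4 but not 4 R 0.
Euclidean (axiom 5): no — 0 R 1 and 0 R 2, but not 1 R 2.
So F validates K, T; KTB would additionally require R to be symmetric. The strongest is T.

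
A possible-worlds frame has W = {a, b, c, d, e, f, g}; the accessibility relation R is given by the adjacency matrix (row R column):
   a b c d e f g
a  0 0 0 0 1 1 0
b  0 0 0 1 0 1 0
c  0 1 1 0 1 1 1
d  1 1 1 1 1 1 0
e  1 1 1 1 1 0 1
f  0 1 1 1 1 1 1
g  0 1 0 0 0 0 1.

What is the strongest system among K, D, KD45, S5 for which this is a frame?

Serial (axiom D): yes — every world has a successor (e.g. a R e).
Euclidean (axiom 5): no — a R e and a R f, but not e R f.
Transitive (axiom 4): no — a R e and e R b, but not a R b.
Reflexive (axiom T): no — a is not related to itself.
So F validates K, D; KD45 would additionally require R to be Euclidean and transitive. The strongest is D.

D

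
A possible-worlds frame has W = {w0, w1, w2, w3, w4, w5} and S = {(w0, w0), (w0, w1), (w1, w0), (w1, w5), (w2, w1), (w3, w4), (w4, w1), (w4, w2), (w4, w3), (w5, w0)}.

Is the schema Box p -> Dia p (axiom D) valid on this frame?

Yes

The schema D characterises exactly the serial frames.
Serial: yes — every world has a successor (e.g. w0 S w0).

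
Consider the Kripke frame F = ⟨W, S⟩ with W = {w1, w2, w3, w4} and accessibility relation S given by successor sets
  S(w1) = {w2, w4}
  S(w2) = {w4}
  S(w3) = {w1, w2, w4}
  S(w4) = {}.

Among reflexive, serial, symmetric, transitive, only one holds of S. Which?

Reflexive: no — w1 is not related to itself.
Serial: no — w4 has no S-successor.
Symmetric: no — w1 S w2 but not w2 S w1.
Transitive: yes — every two-step S-path is closed by a direct edge.
Only transitive holds.

transitive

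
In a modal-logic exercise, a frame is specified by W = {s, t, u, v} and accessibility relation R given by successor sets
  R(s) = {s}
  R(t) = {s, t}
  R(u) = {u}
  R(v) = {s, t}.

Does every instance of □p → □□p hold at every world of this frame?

Yes

The schema 4 characterises exactly the transitive frames.
Transitive: yes — every two-step R-path is closed by a direct edge.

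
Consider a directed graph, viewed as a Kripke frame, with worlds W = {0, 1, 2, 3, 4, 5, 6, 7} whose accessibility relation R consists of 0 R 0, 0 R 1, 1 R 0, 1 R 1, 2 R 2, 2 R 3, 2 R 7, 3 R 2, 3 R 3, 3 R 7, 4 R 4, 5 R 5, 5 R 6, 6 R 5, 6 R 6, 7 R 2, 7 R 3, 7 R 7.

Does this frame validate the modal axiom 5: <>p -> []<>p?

Axiom 5 corresponds to the accessibility relation being Euclidean.
Euclidean: yes — any two successors of a common world are R-related.

Yes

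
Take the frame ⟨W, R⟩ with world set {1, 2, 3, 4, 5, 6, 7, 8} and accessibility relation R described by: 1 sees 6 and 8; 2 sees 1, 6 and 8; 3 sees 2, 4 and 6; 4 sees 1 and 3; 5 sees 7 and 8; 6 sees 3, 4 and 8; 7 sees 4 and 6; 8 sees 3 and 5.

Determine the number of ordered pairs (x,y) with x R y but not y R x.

13

Enumerating: (1,6), (1,8), (2,1), (2,6), (2,8), (3,2), (4,1), (5,7), (6,4), (6,8), (7,4), (7,6), (8,3).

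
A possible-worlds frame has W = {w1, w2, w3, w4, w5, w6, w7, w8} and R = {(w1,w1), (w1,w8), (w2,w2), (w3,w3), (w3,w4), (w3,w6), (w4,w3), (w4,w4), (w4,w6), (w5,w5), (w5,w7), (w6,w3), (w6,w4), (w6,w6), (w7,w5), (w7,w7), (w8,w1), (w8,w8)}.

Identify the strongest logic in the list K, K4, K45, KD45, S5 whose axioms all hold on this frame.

S5

Transitive (axiom 4): yes — every two-step R-path is closed by a direct edge.
Euclidean (axiom 5): yes — any two successors of a common world are R-related.
Serial (axiom D): yes — every world has a successor (e.g. w1 R w1).
Reflexive (axiom T): yes — every world is R-related to itself.
So F validates K, K4, K45, KD45, S5. The strongest is S5.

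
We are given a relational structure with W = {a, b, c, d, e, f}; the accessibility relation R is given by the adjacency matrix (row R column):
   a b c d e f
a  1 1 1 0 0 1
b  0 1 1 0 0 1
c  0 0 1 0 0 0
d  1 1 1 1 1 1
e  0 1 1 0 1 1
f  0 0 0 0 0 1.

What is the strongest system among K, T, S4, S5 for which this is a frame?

S4

Reflexive (axiom T): yes — every world is R-related to itself.
Transitive (axiom 4): yes — every two-step R-path is closed by a direct edge.
Euclidean (axiom 5): no — a R c and a R b, but not c R b.
So F validates K, T, S4; S5 would additionally require R to be Euclidean. The strongest is S4.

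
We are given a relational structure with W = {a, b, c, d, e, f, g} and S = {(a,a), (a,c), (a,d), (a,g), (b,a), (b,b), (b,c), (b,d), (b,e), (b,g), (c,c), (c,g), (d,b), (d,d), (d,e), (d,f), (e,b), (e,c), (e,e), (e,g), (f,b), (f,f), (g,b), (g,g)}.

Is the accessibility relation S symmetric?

No

Symmetric: no — a S c but not c S a.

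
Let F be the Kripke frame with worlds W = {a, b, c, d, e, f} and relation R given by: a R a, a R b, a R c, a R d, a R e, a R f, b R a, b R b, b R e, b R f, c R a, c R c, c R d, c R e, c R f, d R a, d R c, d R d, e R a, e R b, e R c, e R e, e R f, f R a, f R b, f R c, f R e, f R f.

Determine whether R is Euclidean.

Euclidean: no — a R b and a R c, but not b R c.

No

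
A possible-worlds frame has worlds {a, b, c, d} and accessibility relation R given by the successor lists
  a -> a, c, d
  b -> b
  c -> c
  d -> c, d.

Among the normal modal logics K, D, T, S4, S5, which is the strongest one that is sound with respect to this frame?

S4

Serial (axiom D): yes — every world has a successor (e.g. a R a).
Reflexive (axiom T): yes — every world is R-related to itself.
Transitive (axiom 4): yes — every two-step R-path is closed by a direct edge.
Euclidean (axiom 5): no — a R c and a R d, but not c R d.
So F validates K, D, T, S4; S5 would additionally require R to be Euclidean. The strongest is S4.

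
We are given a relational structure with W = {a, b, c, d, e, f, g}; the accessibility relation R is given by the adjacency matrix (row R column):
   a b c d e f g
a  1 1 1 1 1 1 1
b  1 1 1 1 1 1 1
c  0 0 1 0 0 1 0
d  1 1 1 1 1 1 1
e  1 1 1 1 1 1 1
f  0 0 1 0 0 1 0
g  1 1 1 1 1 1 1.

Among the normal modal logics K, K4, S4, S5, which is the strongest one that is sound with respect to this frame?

Transitive (axiom 4): yes — every two-step R-path is closed by a direct edge.
Reflexive (axiom T): yes — every world is R-related to itself.
Euclidean (axiom 5): no — a R c and a R b, but not c R b.
So F validates K, K4, S4; S5 would additionally require R to be Euclidean. The strongest is S4.

S4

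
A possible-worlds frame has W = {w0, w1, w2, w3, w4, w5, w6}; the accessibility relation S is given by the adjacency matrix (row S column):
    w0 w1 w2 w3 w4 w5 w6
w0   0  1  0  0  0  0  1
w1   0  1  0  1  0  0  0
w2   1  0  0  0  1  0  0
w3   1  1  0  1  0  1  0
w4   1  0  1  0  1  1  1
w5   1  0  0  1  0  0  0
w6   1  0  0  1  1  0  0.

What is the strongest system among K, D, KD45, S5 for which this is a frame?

Serial (axiom D): yes — every world has a successor (e.g. w0 S w1).
Euclidean (axiom 5): no — w0 S w1 and w0 S w6, but not w1 S w6.
Transitive (axiom 4): no — w0 S w1 and w1 S w3, but not w0 S w3.
Reflexive (axiom T): no — w0 is not related to itself.
So F validates K, D; KD45 would additionally require S to be Euclidean and transitive. The strongest is D.

D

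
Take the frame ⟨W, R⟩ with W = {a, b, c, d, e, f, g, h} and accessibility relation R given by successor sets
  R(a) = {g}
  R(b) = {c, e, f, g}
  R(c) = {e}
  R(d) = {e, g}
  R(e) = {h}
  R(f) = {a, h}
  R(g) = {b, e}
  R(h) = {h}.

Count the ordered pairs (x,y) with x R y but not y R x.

11

Enumerating: (a,g), (b,c), (b,e), (b,f), (c,e), (d,e), (d,g), (e,h), (f,a), (f,h), (g,e).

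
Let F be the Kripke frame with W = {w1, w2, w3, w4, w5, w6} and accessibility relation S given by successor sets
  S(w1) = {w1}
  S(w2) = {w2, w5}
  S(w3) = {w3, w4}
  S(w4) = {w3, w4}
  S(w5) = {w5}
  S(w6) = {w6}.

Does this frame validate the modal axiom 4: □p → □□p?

By correspondence theory, 4 is valid on a frame iff S is transitive.
Transitive: yes — every two-step S-path is closed by a direct edge.

Yes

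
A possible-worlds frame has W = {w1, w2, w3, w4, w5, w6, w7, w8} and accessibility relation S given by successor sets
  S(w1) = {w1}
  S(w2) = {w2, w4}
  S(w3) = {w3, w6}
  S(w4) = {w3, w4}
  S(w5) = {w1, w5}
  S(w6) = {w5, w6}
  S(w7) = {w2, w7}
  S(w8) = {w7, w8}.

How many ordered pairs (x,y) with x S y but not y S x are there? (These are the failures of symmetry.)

Enumerating: (w2,w4), (w3,w6), (w4,w3), (w5,w1), (w6,w5), (w7,w2), (w8,w7).

7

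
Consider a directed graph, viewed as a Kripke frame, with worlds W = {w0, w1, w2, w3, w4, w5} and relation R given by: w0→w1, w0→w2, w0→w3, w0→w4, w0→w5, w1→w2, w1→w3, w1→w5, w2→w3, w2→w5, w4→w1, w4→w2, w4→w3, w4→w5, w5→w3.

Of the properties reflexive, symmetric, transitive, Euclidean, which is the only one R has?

Reflexive: no — w0 is not related to itself.
Symmetric: no — w0 R w1 but not w1 R w0.
Transitive: yes — every two-step R-path is closed by a direct edge.
Euclidean: no — w0 R w1 and w0 R w4, but not w1 R w4.
Only transitive holds.

transitive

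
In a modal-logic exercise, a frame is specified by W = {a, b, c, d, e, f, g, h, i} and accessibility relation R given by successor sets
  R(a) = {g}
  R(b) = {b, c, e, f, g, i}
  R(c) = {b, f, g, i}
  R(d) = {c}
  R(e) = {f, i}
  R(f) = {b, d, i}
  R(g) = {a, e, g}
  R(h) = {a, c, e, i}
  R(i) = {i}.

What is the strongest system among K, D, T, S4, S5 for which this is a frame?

D

Serial (axiom D): yes — every world has a successor (e.g. a R g).
Reflexive (axiom T): no — a is not related to itself.
Transitive (axiom 4): no — a R g and g R e, but not a R e.
Euclidean (axiom 5): no — b R c and b R e, but not c R e.
So F validates K, D; T would additionally require R to be reflexive. The strongest is D.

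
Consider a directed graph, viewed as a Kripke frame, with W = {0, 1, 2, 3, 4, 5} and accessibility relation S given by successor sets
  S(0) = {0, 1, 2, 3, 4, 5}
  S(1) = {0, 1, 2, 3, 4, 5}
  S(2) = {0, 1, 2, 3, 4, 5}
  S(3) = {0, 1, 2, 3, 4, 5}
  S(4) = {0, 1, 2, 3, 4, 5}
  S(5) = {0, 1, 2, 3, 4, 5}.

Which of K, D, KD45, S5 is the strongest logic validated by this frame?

S5

Serial (axiom D): yes — every world has a successor (e.g. 0 S 0).
Euclidean (axiom 5): yes — any two successors of a common world are S-related.
Transitive (axiom 4): yes — every two-step S-path is closed by a direct edge.
Reflexive (axiom T): yes — every world is S-related to itself.
So F validates K, D, KD45, S5. The strongest is S5.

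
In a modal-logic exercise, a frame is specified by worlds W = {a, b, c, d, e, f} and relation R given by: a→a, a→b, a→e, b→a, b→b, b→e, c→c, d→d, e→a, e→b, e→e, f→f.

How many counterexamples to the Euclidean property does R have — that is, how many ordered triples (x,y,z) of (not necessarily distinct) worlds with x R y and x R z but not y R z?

R is Euclidean; there are no such tuples.

0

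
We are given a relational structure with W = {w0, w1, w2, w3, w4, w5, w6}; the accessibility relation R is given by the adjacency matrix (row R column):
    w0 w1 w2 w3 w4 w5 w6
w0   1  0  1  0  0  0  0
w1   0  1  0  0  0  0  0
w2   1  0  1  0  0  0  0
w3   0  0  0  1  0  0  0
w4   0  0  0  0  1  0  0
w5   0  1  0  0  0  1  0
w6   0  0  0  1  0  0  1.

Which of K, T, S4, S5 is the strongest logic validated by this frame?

S4

Reflexive (axiom T): yes — every world is R-related to itself.
Transitive (axiom 4): yes — every two-step R-path is closed by a direct edge.
Euclidean (axiom 5): no — w5 R w1 and w5 R w5, but not w1 R w5.
So F validates K, T, S4; S5 would additionally require R to be Euclidean. The strongest is S4.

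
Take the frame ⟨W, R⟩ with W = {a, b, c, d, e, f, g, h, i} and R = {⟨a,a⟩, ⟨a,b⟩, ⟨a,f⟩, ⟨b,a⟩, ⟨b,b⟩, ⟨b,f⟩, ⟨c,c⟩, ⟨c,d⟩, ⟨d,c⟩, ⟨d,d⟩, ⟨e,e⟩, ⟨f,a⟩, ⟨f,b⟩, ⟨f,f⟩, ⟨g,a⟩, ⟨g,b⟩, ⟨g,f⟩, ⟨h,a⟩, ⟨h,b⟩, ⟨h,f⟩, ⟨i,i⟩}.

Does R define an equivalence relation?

Reflexive: no — g is not related to itself.
Symmetric: no — g R a but not a R g.
Transitive: yes — every two-step R-path is closed by a direct edge.
So R is not an equivalence relation.

No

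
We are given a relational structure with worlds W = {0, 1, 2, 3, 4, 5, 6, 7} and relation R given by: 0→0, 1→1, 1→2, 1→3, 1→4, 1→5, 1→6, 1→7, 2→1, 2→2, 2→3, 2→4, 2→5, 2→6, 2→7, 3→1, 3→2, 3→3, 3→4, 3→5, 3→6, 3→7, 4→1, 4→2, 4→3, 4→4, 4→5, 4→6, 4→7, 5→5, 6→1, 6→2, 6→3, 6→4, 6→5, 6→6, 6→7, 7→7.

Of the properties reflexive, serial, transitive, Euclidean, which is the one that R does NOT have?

Euclidean

Reflexive: yes — every world is R-related to itself.
Serial: yes — every world has a successor (e.g. 0 R 0).
Transitive: yes — every two-step R-path is closed by a direct edge.
Euclidean: no — 1 R 5 and 1 R 2, but not 5 R 2.
Only Euclidean fails.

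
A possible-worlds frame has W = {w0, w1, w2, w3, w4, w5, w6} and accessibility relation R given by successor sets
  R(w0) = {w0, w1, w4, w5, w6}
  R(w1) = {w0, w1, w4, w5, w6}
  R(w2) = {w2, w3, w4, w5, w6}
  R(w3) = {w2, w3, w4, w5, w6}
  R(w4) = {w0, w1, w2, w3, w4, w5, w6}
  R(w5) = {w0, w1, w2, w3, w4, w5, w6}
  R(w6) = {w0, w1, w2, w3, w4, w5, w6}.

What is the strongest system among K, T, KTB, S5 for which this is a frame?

Reflexive (axiom T): yes — every world is R-related to itself.
Symmetric (axiom B): yes — every pair in R has its reverse in R.
Euclidean (axiom 5): no — w4 R w0 and w4 R w2, but not w0 R w2.
So F validates K, T, KTB; S5 would additionally require R to be Euclidean. The strongest is KTB.

KTB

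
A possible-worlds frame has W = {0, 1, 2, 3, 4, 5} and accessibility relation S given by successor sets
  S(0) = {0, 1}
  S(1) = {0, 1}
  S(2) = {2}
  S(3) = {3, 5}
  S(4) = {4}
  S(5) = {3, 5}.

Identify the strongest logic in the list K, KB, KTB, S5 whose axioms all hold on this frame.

S5

Symmetric (axiom B): yes — every pair in S has its reverse in S.
Reflexive (axiom T): yes — every world is S-related to itself.
Euclidean (axiom 5): yes — any two successors of a common world are S-related.
So F validates K, KB, KTB, S5. The strongest is S5.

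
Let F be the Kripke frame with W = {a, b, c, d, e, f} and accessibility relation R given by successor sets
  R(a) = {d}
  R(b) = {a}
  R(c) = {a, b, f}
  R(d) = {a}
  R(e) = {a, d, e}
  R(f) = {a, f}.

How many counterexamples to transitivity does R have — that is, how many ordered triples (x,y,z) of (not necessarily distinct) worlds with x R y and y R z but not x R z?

Enumerating: (a,d,a), (b,a,d), (c,a,d), (d,a,d), (f,a,d).

5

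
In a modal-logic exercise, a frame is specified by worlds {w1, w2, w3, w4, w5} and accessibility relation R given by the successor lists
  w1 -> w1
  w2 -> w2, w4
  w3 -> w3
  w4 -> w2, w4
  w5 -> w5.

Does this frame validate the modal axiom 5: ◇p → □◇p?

Yes

The schema 5 characterises exactly the Euclidean frames.
Euclidean: yes — any two successors of a common world are R-related.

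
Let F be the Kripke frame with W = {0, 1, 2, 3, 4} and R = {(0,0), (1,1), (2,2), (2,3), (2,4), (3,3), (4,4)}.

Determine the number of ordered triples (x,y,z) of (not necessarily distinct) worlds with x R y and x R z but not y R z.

4

Enumerating: (2,3,2), (2,3,4), (2,4,2), (2,4,3).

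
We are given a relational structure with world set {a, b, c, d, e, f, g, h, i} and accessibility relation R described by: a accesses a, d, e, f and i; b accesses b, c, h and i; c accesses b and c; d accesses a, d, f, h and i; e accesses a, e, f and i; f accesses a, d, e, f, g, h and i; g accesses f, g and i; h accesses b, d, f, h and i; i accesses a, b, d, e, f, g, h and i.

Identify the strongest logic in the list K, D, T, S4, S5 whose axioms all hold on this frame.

Serial (axiom D): yes — every world has a successor (e.g. a R a).
Reflexive (axiom T): yes — every world is R-related to itself.
Transitive (axiom 4): no — a R d and d R h, but not a R h.
Euclidean (axiom 5): no — a R d and a R e, but not d R e.
So F validates K, D, T; S4 would additionally require R to be transitive. The strongest is T.

T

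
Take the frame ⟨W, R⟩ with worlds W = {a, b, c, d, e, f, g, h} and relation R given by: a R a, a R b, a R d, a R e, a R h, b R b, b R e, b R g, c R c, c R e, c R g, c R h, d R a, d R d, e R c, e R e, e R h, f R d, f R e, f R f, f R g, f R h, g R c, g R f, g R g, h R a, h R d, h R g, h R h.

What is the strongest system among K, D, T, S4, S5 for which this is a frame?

Serial (axiom D): yes — every world has a successor (e.g. a R a).
Reflexive (axiom T): yes — every world is R-related to itself.
Transitive (axiom 4): no — a R b and b R g, but not a R g.
Euclidean (axiom 5): no — a R b and a R d, but not b R d.
So F validates K, D, T; S4 would additionally require R to be transitive. The strongest is T.

T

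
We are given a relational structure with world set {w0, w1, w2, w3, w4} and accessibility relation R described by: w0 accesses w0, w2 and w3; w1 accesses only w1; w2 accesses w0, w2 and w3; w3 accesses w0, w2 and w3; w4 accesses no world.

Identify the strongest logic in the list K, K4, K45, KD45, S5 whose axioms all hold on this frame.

K45

Transitive (axiom 4): yes — every two-step R-path is closed by a direct edge.
Euclidean (axiom 5): yes — any two successors of a common world are R-related.
Serial (axiom D): no — w4 has no R-successor.
Reflexive (axiom T): no — w4 is not related to itself.
So F validates K, K4, K45; KD45 would additionally require R to be serial. The strongest is K45.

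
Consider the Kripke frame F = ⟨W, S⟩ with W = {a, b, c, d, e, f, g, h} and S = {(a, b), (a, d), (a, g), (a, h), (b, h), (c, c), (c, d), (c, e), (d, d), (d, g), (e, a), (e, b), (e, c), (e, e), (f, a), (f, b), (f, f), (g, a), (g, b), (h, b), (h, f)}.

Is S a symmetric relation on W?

Symmetric: no — a S b but not b S a.

No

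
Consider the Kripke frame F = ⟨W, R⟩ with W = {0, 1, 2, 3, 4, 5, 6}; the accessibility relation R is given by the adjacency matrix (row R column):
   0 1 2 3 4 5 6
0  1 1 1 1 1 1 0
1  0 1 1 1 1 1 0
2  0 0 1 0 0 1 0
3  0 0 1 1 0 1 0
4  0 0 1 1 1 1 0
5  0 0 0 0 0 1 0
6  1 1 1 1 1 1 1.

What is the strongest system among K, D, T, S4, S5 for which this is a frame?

Serial (axiom D): yes — every world has a successor (e.g. 0 R 0).
Reflexive (axiom T): yes — every world is R-related to itself.
Transitive (axiom 4): yes — every two-step R-path is closed by a direct edge.
Euclidean (axiom 5): no — 0 R 2 and 0 R 1, but not 2 R 1.
So F validates K, D, T, S4; S5 would additionally require R to be Euclidean. The strongest is S4.

S4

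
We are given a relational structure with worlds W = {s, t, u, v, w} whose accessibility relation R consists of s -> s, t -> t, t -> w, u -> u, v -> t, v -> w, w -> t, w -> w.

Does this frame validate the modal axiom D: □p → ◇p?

The schema D characterises exactly the serial frames.
Serial: yes — every world has a successor (e.g. s R s).

Yes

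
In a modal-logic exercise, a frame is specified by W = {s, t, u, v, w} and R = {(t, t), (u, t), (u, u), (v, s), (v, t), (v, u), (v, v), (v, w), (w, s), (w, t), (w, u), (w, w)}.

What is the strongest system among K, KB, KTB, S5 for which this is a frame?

K

Symmetric (axiom B): no — u R t but not t R u.
Reflexive (axiom T): no — s is not related to itself.
Euclidean (axiom 5): no — v R s and v R t, but not s R t.
So F validates K; KB would additionally require R to be symmetric. The strongest is K.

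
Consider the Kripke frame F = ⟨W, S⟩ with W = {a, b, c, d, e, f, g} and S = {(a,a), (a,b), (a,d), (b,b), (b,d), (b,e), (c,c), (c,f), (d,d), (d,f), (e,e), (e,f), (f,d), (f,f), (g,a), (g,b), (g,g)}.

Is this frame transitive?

No

Transitive: no — a S b and b S e, but not a S e.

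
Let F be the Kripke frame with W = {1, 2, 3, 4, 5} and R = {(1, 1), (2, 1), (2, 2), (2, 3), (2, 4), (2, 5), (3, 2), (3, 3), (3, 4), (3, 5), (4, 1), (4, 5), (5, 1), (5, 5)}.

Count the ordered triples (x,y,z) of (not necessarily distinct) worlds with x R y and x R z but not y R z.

19

Enumerating: (2,1,2), (2,1,3), (2,1,4), (2,1,5), (2,3,1), (2,4,2), (2,4,3), (2,4,4), (2,5,2), (2,5,3), (2,5,4), (3,4,2), … and 7 more.
Total: 19.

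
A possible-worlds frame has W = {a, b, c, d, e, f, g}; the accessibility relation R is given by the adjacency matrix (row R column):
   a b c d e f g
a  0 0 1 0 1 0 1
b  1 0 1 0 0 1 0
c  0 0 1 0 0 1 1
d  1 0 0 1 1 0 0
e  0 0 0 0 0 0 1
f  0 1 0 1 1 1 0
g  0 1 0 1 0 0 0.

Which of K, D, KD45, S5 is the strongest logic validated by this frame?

D

Serial (axiom D): yes — every world has a successor (e.g. a R c).
Euclidean (axiom 5): no — a R c and a R e, but not c R e.
Transitive (axiom 4): no — a R c and c R f, but not a R f.
Reflexive (axiom T): no — a is not related to itself.
So F validates K, D; KD45 would additionally require R to be Euclidean and transitive. The strongest is D.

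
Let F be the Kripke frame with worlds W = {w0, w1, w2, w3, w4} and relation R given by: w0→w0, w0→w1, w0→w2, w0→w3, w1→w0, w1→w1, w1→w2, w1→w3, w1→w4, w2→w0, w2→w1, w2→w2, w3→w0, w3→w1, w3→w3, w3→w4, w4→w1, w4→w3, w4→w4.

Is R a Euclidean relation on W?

No

Euclidean: no — w0 R w2 and w0 R w3, but not w2 R w3.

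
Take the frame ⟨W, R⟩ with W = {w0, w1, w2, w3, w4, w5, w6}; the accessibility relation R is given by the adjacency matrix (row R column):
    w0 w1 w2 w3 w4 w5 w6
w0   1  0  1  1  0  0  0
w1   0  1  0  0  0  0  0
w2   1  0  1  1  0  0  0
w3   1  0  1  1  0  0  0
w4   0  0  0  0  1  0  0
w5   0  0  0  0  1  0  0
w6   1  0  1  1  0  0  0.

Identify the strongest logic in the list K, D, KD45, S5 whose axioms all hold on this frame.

KD45

Serial (axiom D): yes — every world has a successor (e.g. w0 R w0).
Euclidean (axiom 5): yes — any two successors of a common world are R-related.
Transitive (axiom 4): yes — every two-step R-path is closed by a direct edge.
Reflexive (axiom T): no — w5 is not related to itself.
So F validates K, D, KD45; S5 would additionally require R to be reflexive. The strongest is KD45.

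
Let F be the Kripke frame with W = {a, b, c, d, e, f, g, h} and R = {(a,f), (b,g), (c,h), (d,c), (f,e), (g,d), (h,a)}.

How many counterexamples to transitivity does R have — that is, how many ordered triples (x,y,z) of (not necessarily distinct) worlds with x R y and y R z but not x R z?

6

Enumerating: (a,f,e), (b,g,d), (c,h,a), (d,c,h), (g,d,c), (h,a,f).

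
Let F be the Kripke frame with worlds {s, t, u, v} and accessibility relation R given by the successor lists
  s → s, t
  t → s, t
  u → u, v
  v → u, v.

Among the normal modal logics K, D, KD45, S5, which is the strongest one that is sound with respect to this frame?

S5

Serial (axiom D): yes — every world has a successor (e.g. s R s).
Euclidean (axiom 5): yes — any two successors of a common world are R-related.
Transitive (axiom 4): yes — every two-step R-path is closed by a direct edge.
Reflexive (axiom T): yes — every world is R-related to itself.
So F validates K, D, KD45, S5. The strongest is S5.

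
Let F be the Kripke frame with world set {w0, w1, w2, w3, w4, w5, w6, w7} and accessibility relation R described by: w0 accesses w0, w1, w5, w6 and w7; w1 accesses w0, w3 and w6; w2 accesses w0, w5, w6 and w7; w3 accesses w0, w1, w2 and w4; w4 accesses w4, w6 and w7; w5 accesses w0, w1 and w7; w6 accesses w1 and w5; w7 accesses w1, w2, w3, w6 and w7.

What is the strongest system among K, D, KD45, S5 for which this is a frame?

Serial (axiom D): yes — every world has a successor (e.g. w0 R w0).
Euclidean (axiom 5): no — w0 R w1 and w0 R w5, but not w1 R w5.
Transitive (axiom 4): no — w0 R w1 and w1 R w3, but not w0 R w3.
Reflexive (axiom T): no — w1 is not related to itself.
So F validates K, D; KD45 would additionally require R to be Euclidean and transitive. The strongest is D.

D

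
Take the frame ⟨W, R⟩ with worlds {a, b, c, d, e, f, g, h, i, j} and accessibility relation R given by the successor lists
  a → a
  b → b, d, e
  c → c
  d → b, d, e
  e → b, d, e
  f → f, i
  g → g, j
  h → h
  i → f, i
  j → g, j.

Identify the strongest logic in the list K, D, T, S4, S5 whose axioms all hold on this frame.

Serial (axiom D): yes — every world has a successor (e.g. a R a).
Reflexive (axiom T): yes — every world is R-related to itself.
Transitive (axiom 4): yes — every two-step R-path is closed by a direct edge.
Euclidean (axiom 5): yes — any two successors of a common world are R-related.
So F validates K, D, T, S4, S5. The strongest is S5.

S5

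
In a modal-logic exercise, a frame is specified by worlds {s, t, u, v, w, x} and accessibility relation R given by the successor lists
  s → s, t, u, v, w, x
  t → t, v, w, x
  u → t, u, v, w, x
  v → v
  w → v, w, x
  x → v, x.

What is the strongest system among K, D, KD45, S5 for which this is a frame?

Serial (axiom D): yes — every world has a successor (e.g. s R s).
Euclidean (axiom 5): no — s R t and s R u, but not t R u.
Transitive (axiom 4): yes — every two-step R-path is closed by a direct edge.
Reflexive (axiom T): yes — every world is R-related to itself.
So F validates K, D; KD45 would additionally require R to be Euclidean. The strongest is D.

D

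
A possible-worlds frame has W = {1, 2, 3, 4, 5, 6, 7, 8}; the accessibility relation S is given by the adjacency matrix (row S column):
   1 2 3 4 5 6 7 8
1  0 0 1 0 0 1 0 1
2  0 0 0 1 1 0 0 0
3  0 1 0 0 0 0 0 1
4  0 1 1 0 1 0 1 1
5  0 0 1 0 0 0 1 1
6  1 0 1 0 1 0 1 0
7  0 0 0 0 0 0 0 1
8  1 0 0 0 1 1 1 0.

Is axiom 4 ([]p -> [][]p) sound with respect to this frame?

No

The schema 4 characterises exactly the transitive frames.
Transitive: no — 1 S 3 and 3 S 2, but not 1 S 2.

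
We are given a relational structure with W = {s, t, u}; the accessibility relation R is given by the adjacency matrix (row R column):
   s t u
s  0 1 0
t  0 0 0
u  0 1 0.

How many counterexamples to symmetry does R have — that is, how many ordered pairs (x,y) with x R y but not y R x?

Enumerating: (s,t), (u,t).

2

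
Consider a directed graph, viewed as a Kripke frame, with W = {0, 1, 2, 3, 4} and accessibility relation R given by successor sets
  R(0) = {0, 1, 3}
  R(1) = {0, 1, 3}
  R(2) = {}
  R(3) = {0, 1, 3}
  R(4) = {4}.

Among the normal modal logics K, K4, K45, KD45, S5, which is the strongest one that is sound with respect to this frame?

Transitive (axiom 4): yes — every two-step R-path is closed by a direct edge.
Euclidean (axiom 5): yes — any two successors of a common world are R-related.
Serial (axiom D): no — 2 has no R-successor.
Reflexive (axiom T): no — 2 is not related to itself.
So F validates K, K4, K45; KD45 would additionally require R to be serial. The strongest is K45.

K45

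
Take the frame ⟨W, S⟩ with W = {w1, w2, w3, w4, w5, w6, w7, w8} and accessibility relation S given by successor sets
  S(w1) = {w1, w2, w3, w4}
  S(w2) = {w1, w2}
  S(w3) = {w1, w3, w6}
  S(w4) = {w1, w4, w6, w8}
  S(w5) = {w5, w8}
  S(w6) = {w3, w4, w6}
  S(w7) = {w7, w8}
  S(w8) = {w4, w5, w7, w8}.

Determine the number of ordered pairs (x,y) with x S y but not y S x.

0

S is symmetric; there are no such tuples.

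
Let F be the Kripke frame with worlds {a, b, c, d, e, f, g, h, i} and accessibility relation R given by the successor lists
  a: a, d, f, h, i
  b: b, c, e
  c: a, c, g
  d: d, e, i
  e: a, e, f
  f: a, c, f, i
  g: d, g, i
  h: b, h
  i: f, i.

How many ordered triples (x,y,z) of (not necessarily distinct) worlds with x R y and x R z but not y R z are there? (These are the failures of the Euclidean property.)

Enumerating: (a,d,a), (a,d,f), (a,d,h), (a,f,d), (a,f,h), (a,h,a), (a,h,d), (a,h,f), (a,h,i), (a,i,a), (a,i,d), (a,i,h), … and 23 more.
Total: 35.

35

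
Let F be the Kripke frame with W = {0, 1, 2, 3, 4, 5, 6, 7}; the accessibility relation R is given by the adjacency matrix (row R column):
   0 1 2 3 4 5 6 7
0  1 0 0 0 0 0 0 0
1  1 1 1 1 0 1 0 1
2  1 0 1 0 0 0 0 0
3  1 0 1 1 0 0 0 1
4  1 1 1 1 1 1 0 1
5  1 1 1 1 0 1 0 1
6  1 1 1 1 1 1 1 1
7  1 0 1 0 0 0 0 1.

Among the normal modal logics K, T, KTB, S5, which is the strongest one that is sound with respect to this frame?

Reflexive (axiom T): yes — every world is R-related to itself.
Symmetric (axiom B): no — 1 R 0 but not 0 R 1.
Euclidean (axiom 5): no — 1 R 0 and 1 R 2, but not 0 R 2.
So F validates K, T; KTB would additionally require R to be symmetric. The strongest is T.

T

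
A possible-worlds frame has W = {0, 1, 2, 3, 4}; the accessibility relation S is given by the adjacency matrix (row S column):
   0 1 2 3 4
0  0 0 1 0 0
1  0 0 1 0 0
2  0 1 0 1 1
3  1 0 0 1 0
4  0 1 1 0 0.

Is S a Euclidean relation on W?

No

Euclidean: no — 2 S 1 and 2 S 3, but not 1 S 3.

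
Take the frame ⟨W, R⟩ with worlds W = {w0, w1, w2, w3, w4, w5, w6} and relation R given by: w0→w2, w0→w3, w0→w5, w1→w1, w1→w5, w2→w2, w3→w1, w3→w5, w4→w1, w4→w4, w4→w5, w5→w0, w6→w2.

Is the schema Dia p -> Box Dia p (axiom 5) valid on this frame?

No

Axiom 5 corresponds to the accessibility relation being Euclidean.
Euclidean: no — w0 R w2 and w0 R w3, but not w2 R w3.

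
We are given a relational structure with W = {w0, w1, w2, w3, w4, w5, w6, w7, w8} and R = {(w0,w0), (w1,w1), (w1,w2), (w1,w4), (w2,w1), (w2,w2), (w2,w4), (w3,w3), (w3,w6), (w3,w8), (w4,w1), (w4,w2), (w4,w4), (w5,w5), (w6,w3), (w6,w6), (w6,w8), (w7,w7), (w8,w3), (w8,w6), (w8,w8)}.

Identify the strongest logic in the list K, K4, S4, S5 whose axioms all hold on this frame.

Transitive (axiom 4): yes — every two-step R-path is closed by a direct edge.
Reflexive (axiom T): yes — every world is R-related to itself.
Euclidean (axiom 5): yes — any two successors of a common world are R-related.
So F validates K, K4, S4, S5. The strongest is S5.

S5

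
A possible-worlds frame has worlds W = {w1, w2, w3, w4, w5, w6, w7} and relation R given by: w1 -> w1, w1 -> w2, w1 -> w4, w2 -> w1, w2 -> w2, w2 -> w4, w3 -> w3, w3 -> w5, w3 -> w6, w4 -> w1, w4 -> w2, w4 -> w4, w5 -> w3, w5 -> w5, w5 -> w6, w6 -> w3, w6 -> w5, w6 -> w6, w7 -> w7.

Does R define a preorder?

Reflexive: yes — every world is R-related to itself.
Transitive: yes — every two-step R-path is closed by a direct edge.
So R is a preorder.

Yes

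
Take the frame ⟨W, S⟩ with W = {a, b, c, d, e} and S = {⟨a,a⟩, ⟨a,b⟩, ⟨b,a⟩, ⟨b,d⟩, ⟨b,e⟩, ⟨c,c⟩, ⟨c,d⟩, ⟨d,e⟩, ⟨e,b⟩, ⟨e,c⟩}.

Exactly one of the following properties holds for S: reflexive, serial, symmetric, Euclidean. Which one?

Reflexive: no — b is not related to itself.
Serial: yes — every world has a successor (e.g. a S a).
Symmetric: no — b S d but not d S b.
Euclidean: no — b S a and b S d, but not a S d.
Only serial holds.

serial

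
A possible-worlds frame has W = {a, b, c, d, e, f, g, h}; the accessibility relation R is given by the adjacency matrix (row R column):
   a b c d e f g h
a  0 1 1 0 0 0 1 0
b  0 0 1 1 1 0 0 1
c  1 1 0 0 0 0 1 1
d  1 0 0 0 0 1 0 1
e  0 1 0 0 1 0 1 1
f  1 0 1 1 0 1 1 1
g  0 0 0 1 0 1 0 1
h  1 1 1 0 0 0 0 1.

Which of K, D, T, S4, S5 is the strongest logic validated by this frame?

Serial (axiom D): yes — every world has a successor (e.g. a R b).
Reflexive (axiom T): no — a is not related to itself.
Transitive (axiom 4): no — a R b and b R d, but not a R d.
Euclidean (axiom 5): no — a R b and a R g, but not b R g.
So F validates K, D; T would additionally require R to be reflexive. The strongest is D.

D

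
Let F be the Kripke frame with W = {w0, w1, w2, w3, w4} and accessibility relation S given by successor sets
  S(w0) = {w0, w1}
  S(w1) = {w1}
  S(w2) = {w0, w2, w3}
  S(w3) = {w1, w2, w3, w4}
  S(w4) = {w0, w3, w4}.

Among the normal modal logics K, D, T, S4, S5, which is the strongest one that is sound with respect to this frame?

T

Serial (axiom D): yes — every world has a successor (e.g. w0 S w0).
Reflexive (axiom T): yes — every world is S-related to itself.
Transitive (axiom 4): no — w2 S w0 and w0 S w1, but not w2 S w1.
Euclidean (axiom 5): no — w2 S w0 and w2 S w3, but not w0 S w3.
So F validates K, D, T; S4 would additionally require S to be transitive. The strongest is T.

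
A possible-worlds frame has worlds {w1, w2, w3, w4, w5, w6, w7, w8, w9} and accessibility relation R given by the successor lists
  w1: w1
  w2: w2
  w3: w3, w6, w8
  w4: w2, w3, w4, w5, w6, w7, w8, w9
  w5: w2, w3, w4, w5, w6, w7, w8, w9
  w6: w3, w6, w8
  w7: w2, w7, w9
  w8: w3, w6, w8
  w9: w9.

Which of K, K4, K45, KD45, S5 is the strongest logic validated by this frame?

K4

Transitive (axiom 4): yes — every two-step R-path is closed by a direct edge.
Euclidean (axiom 5): no — w4 R w2 and w4 R w3, but not w2 R w3.
Serial (axiom D): yes — every world has a successor (e.g. w1 R w1).
Reflexive (axiom T): yes — every world is R-related to itself.
So F validates K, K4; K45 would additionally require R to be Euclidean. The strongest is K4.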